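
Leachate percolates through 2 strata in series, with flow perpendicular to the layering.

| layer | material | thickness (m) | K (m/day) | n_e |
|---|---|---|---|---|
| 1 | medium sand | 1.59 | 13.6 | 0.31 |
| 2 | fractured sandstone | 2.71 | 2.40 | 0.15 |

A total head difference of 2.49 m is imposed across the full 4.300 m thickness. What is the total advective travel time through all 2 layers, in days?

0.450

With flow normal to the layers, continuity requires the same specific discharge q through every layer.
Σ(b_i/K_i) = 1.59/13.6 + 2.71/2.40 = 1.246 d.
q = Δh / Σ(b_i/K_i) = 2.49 / 1.246 = 1.998 m/day.
In each layer the seepage velocity is v_i = q/n_i, so the layer transit time is t_i = b_i·n_i / q:
  layer 1 (medium sand): t_1 = 1.59 × 0.31 / 1.998 = 0.2467 d
  layer 2 (fractured sandstone): t_2 = 2.71 × 0.15 / 1.998 = 0.2034 d
Total t = Σ t_i = 0.4501 days.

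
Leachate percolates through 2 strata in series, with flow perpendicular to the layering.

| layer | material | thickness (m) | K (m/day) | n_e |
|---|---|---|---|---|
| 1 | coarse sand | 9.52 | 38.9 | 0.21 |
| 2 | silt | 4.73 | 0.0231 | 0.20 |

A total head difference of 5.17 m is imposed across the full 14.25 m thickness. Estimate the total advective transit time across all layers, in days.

With flow normal to the layers, continuity requires the same specific discharge q through every layer.
Σ(b_i/K_i) = 9.52/38.9 + 4.73/0.0231 = 205.0 d.
q = Δh / Σ(b_i/K_i) = 5.17 / 205.0 = 0.02522 m/day.
In each layer the seepage velocity is v_i = q/n_i, so the layer transit time is t_i = b_i·n_i / q:
  layer 1 (coarse sand): t_1 = 9.52 × 0.21 / 0.02522 = 79.27 d
  layer 2 (silt): t_2 = 4.73 × 0.20 / 0.02522 = 37.51 d
Total t = Σ t_i = 116.8 days.

117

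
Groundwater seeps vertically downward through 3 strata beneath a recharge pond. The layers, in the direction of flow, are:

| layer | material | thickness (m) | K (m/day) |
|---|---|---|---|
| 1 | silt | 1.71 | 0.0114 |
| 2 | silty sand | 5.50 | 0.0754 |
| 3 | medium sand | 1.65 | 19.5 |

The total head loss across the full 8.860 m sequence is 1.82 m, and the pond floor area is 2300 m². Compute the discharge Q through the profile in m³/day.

Flow is perpendicular to layering, so the layers act in series and the equivalent K is the thickness-weighted harmonic mean.
Total thickness L = 1.71 + 5.50 + 1.65 = 8.860 m.
Σ(b_i/K_i) = 1.71/0.0114 + 5.50/0.0754 + 1.65/19.5 = 223.0 d.
K_eq = L / Σ(b_i/K_i) = 8.860 / 223.0 = 0.03973 m/day.
Q = K_eq · A · (Δh/L) = 0.03973 × 2300 × (1.82/8.860) = 18.77 m³/day.

18.8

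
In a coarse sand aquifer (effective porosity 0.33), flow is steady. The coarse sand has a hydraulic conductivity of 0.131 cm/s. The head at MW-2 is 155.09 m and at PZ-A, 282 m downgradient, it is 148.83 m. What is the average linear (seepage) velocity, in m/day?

7.61

Convert K: 0.131 cm/s × 864 = 113.2 m/day.
Hydraulic gradient i = (155.09 − 148.83) / 282 = 6.26 / 282 = 0.02220.
Darcy flux q = K · i = 113.2 × 0.02220 = 2.513 m/day.
Seepage velocity v = q / n_e = 2.513 / 0.33 = 7.614 m/day.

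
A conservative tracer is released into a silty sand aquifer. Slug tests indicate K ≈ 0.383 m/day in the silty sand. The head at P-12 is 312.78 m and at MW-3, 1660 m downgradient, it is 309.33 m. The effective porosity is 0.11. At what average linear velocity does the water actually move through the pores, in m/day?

0.00724

Hydraulic gradient i = (312.78 − 309.33) / 1660 = 3.45 / 1660 = 0.002078.
Darcy flux q = K · i = 0.3830 × 0.002078 = 0.0007960 m/day.
Seepage velocity v = q / n_e = 0.0007960 / 0.11 = 0.007236 m/day.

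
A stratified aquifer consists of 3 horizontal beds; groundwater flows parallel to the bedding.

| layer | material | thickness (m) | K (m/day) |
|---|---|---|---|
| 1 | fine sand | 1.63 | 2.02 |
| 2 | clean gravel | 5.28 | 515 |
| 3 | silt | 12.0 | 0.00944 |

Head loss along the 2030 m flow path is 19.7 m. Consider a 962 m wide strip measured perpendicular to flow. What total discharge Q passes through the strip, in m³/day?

Flow is parallel to layering, so each bed carries its own Darcy discharge and the transmissivities add.
Σ(K_i·b_i) = 2.02×1.63 + 515×5.28 + 0.00944×12.0 = 2723 m²/day.
Hydraulic gradient i = Δh / L = 19.7 / 2030 = 0.009704.
Q = Σ(K_i·b_i) · W · i = 2723 × 962 × 0.009704 = 25417 m³/day.

25400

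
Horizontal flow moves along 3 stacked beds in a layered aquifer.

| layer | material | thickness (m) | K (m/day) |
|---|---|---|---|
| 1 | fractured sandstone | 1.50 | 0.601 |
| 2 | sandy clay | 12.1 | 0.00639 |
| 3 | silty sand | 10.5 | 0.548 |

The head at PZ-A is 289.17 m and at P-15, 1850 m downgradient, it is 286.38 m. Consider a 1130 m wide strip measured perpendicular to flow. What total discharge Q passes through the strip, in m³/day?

Flow is parallel to layering, so each bed carries its own Darcy discharge and the transmissivities add.
Σ(K_i·b_i) = 0.601×1.50 + 0.00639×12.1 + 0.548×10.5 = 6.733 m²/day.
Hydraulic gradient i = (289.17 − 286.38) / 1850 = 2.79 / 1850 = 0.001508.
Q = Σ(K_i·b_i) · W · i = 6.733 × 1130 × 0.001508 = 11.47 m³/day.

11.5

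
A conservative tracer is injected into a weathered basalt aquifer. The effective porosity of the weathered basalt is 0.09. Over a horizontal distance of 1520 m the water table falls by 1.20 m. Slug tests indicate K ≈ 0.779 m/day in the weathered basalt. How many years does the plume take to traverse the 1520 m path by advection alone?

609

Hydraulic gradient i = Δh / L = 1.20 / 1520 = 0.0007895.
Darcy flux q = K · i = 0.7790 × 0.0007895 = 0.0006150 m/day.
Seepage velocity v = q / n_e = 0.0006150 / 0.09 = 0.006833 m/day.
Travel time t = L / v = 1520 / 0.006833 = 2.224e+05 days = 609.0 years.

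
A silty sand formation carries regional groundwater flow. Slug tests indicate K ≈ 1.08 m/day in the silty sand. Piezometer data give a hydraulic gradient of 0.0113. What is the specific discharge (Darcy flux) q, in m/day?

0.0122

Hydraulic gradient i = 0.0113.
Specific discharge q = K · i = 1.080 × 0.01130 = 0.01220 m/day.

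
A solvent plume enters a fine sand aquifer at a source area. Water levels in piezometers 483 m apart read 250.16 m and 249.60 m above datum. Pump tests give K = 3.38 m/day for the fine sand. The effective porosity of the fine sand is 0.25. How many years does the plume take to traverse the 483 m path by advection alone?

84.4

Hydraulic gradient i = (250.16 − 249.60) / 483 = 0.56 / 483 = 0.001159.
Darcy flux q = K · i = 3.380 × 0.001159 = 0.003919 m/day.
Seepage velocity v = q / n_e = 0.003919 / 0.25 = 0.01568 m/day.
Travel time t = L / v = 483 / 0.01568 = 30813 days = 84.36 years.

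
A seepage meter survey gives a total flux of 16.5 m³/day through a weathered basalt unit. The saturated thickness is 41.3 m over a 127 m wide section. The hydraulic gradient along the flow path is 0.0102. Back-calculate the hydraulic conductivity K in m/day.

0.308

Cross-sectional area A = 127 × 41.3 = 5245 m².
Hydraulic gradient i = 0.0102.
From Q = K·A·i, K = Q / (A·i) = 16.5 / (5245 × 0.01020) = 0.3084 m/day.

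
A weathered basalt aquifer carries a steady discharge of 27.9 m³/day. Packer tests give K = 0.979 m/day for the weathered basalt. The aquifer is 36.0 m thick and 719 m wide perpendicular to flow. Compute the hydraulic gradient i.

Cross-sectional area A = 719 × 36.0 = 25884 m².
From Q = K·A·i, i = Q / (K·A) = 27.9 / (0.9790 × 25884) = 0.001101.

0.00110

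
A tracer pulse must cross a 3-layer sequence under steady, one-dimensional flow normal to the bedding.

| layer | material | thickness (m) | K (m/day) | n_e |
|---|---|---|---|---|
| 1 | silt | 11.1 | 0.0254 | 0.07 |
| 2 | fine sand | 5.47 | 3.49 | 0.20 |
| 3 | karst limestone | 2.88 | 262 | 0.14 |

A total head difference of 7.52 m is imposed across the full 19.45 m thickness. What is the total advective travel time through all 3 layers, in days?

With flow normal to the layers, continuity requires the same specific discharge q through every layer.
Σ(b_i/K_i) = 11.1/0.0254 + 5.47/3.49 + 2.88/262 = 438.6 d.
q = Δh / Σ(b_i/K_i) = 7.52 / 438.6 = 0.01715 m/day.
In each layer the seepage velocity is v_i = q/n_i, so the layer transit time is t_i = b_i·n_i / q:
  layer 1 (silt): t_1 = 11.1 × 0.07 / 0.01715 = 45.32 d
  layer 2 (fine sand): t_2 = 5.47 × 0.20 / 0.01715 = 63.80 d
  layer 3 (karst limestone): t_3 = 2.88 × 0.14 / 0.01715 = 23.52 d
Total t = Σ t_i = 132.6 days.

133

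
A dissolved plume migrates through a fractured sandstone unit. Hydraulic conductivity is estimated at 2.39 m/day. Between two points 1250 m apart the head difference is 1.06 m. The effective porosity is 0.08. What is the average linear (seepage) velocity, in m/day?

0.0253

Hydraulic gradient i = Δh / L = 1.06 / 1250 = 0.0008480.
Darcy flux q = K · i = 2.390 × 0.0008480 = 0.002027 m/day.
Seepage velocity v = q / n_e = 0.002027 / 0.08 = 0.02533 m/day.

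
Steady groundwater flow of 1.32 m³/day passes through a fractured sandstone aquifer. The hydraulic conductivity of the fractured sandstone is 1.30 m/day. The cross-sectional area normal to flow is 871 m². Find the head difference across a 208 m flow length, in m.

0.242

From Q = K·A·i, i = Q / (K·A) = 1.32 / (1.300 × 871.0) = 0.001166.
Head loss Δh = i · L = 0.001166 × 208 = 0.2425 m.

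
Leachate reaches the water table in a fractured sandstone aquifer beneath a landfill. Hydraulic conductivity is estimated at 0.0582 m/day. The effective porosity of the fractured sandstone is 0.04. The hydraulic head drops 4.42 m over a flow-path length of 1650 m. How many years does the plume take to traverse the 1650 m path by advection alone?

1160

Hydraulic gradient i = Δh / L = 4.42 / 1650 = 0.002679.
Darcy flux q = K · i = 0.05820 × 0.002679 = 0.0001559 m/day.
Seepage velocity v = q / n_e = 0.0001559 / 0.04 = 0.003898 m/day.
Travel time t = L / v = 1650 / 0.003898 = 4.233e+05 days = 1159 years.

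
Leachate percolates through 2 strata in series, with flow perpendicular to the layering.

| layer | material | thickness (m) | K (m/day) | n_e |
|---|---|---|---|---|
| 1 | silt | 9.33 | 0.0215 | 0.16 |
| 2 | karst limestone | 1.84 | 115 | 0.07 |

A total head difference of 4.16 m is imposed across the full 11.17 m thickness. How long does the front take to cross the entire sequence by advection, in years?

With flow normal to the layers, continuity requires the same specific discharge q through every layer.
Σ(b_i/K_i) = 9.33/0.0215 + 1.84/115 = 434.0 d.
q = Δh / Σ(b_i/K_i) = 4.16 / 434.0 = 0.009586 m/day.
In each layer the seepage velocity is v_i = q/n_i, so the layer transit time is t_i = b_i·n_i / q:
  layer 1 (silt): t_1 = 9.33 × 0.16 / 0.009586 = 155.7 d
  layer 2 (karst limestone): t_2 = 1.84 × 0.07 / 0.009586 = 13.44 d
Total t = Σ t_i = 169.2 days = 0.4631 years.

0.463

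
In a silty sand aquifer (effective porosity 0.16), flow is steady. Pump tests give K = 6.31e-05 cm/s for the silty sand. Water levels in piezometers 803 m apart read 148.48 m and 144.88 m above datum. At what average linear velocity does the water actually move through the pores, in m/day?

Convert K: 6.31e-05 cm/s × 864 = 0.05452 m/day.
Hydraulic gradient i = (148.48 − 144.88) / 803 = 3.6 / 803 = 0.004483.
Darcy flux q = K · i = 0.05452 × 0.004483 = 0.0002444 m/day.
Seepage velocity v = q / n_e = 0.0002444 / 0.16 = 0.001528 m/day.

0.00153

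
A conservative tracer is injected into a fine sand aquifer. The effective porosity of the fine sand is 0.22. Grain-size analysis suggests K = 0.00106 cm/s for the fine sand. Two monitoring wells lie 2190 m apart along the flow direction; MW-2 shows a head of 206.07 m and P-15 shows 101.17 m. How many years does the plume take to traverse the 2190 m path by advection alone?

30.1

Convert K: 0.00106 cm/s × 864 = 0.9158 m/day.
Hydraulic gradient i = (206.07 − 101.17) / 2190 = 104.9 / 2190 = 0.04790.
Darcy flux q = K · i = 0.9158 × 0.04790 = 0.04387 m/day.
Seepage velocity v = q / n_e = 0.04387 / 0.22 = 0.1994 m/day.
Travel time t = L / v = 2190 / 0.1994 = 10983 days = 30.07 years.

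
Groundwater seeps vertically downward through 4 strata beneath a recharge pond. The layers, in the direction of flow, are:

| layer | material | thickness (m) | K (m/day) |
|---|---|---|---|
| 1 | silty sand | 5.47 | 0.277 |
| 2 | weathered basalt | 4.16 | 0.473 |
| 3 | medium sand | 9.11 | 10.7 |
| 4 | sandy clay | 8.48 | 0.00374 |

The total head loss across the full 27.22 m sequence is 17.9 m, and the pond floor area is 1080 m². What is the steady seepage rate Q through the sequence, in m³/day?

Flow is perpendicular to layering, so the layers act in series and the equivalent K is the thickness-weighted harmonic mean.
Total thickness L = 5.47 + 4.16 + 9.11 + 8.48 = 27.22 m.
Σ(b_i/K_i) = 5.47/0.277 + 4.16/0.473 + 9.11/10.7 + 8.48/0.00374 = 2297 d.
K_eq = L / Σ(b_i/K_i) = 27.22 / 2297 = 0.01185 m/day.
Q = K_eq · A · (Δh/L) = 0.01185 × 1080 × (17.9/27.22) = 8.417 m³/day.

8.42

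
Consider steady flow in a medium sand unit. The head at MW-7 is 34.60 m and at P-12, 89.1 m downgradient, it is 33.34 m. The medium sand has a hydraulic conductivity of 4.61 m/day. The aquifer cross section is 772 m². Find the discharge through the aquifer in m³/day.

50.3

Hydraulic gradient i = (34.60 − 33.34) / 89.1 = 1.26 / 89.1 = 0.01414.
Darcy's law: Q = K · A · i = 4.610 × 772.0 × 0.01414 = 50.33 m³/day.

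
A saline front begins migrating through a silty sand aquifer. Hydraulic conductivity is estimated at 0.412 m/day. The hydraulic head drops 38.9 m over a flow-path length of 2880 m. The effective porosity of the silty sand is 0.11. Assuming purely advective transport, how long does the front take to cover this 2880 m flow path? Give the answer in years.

Hydraulic gradient i = Δh / L = 38.9 / 2880 = 0.01351.
Darcy flux q = K · i = 0.4120 × 0.01351 = 0.005565 m/day.
Seepage velocity v = q / n_e = 0.005565 / 0.11 = 0.05059 m/day.
Travel time t = L / v = 2880 / 0.05059 = 56929 days = 155.9 years.

156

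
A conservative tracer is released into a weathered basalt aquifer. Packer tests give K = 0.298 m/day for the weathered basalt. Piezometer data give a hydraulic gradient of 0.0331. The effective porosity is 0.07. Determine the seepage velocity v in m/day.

0.141

Hydraulic gradient i = 0.0331.
Darcy flux q = K · i = 0.2980 × 0.03310 = 0.009864 m/day.
Seepage velocity v = q / n_e = 0.009864 / 0.07 = 0.1409 m/day.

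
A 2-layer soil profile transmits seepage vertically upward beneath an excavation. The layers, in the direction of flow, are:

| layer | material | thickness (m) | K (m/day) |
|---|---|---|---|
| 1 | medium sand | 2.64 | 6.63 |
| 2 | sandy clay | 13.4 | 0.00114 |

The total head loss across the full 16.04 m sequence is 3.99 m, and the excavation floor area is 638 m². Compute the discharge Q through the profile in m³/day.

Flow is perpendicular to layering, so the layers act in series and the equivalent K is the thickness-weighted harmonic mean.
Total thickness L = 2.64 + 13.4 = 16.04 m.
Σ(b_i/K_i) = 2.64/6.63 + 13.4/0.00114 = 11755 d.
K_eq = L / Σ(b_i/K_i) = 16.04 / 11755 = 0.001365 m/day.
Q = K_eq · A · (Δh/L) = 0.001365 × 638 × (3.99/16.04) = 0.2166 m³/day.

0.217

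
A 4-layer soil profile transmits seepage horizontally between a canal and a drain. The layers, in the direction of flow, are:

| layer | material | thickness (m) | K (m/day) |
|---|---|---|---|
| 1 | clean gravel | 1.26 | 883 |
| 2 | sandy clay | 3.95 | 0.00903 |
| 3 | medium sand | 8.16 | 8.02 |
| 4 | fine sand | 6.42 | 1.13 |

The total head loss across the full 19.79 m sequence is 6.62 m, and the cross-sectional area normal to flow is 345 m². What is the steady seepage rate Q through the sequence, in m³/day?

Flow is perpendicular to layering, so the layers act in series and the equivalent K is the thickness-weighted harmonic mean.
Total thickness L = 1.26 + 3.95 + 8.16 + 6.42 = 19.79 m.
Σ(b_i/K_i) = 1.26/883 + 3.95/0.00903 + 8.16/8.02 + 6.42/1.13 = 444.1 d.
K_eq = L / Σ(b_i/K_i) = 19.79 / 444.1 = 0.04456 m/day.
Q = K_eq · A · (Δh/L) = 0.04456 × 345 × (6.62/19.79) = 5.142 m³/day.

5.14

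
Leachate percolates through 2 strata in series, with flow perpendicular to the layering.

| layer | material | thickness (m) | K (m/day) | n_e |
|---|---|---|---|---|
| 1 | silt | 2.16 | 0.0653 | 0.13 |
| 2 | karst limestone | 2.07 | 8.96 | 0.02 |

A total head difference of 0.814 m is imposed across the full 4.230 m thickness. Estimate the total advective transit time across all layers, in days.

13.2

With flow normal to the layers, continuity requires the same specific discharge q through every layer.
Σ(b_i/K_i) = 2.16/0.0653 + 2.07/8.96 = 33.31 d.
q = Δh / Σ(b_i/K_i) = 0.814 / 33.31 = 0.02444 m/day.
In each layer the seepage velocity is v_i = q/n_i, so the layer transit time is t_i = b_i·n_i / q:
  layer 1 (silt): t_1 = 2.16 × 0.13 / 0.02444 = 11.49 d
  layer 2 (karst limestone): t_2 = 2.07 × 0.02 / 0.02444 = 1.694 d
Total t = Σ t_i = 13.18 days.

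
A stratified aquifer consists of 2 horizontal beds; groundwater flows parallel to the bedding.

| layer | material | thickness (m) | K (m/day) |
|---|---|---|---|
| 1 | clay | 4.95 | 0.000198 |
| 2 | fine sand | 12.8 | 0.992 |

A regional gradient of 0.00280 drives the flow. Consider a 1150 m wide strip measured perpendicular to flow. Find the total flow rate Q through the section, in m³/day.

Flow is parallel to layering, so each bed carries its own Darcy discharge and the transmissivities add.
Σ(K_i·b_i) = 0.000198×4.95 + 0.992×12.8 = 12.70 m²/day.
Hydraulic gradient i = 0.00280.
Q = Σ(K_i·b_i) · W · i = 12.70 × 1150 × 0.002800 = 40.89 m³/day.

40.9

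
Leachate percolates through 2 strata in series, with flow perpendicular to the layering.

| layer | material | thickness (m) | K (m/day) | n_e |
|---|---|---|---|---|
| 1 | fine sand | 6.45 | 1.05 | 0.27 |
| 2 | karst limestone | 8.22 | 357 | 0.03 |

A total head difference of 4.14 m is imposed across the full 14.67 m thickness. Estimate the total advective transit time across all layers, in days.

With flow normal to the layers, continuity requires the same specific discharge q through every layer.
Σ(b_i/K_i) = 6.45/1.05 + 8.22/357 = 6.166 d.
q = Δh / Σ(b_i/K_i) = 4.14 / 6.166 = 0.6714 m/day.
In each layer the seepage velocity is v_i = q/n_i, so the layer transit time is t_i = b_i·n_i / q:
  layer 1 (fine sand): t_1 = 6.45 × 0.27 / 0.6714 = 2.594 d
  layer 2 (karst limestone): t_2 = 8.22 × 0.03 / 0.6714 = 0.3673 d
Total t = Σ t_i = 2.961 days.

2.96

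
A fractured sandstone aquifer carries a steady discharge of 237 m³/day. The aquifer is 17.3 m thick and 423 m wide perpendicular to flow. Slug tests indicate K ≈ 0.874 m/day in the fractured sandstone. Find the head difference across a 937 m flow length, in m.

34.7

Cross-sectional area A = 423 × 17.3 = 7318 m².
From Q = K·A·i, i = Q / (K·A) = 237 / (0.8740 × 7318) = 0.03706.
Head loss Δh = i · L = 0.03706 × 937 = 34.72 m.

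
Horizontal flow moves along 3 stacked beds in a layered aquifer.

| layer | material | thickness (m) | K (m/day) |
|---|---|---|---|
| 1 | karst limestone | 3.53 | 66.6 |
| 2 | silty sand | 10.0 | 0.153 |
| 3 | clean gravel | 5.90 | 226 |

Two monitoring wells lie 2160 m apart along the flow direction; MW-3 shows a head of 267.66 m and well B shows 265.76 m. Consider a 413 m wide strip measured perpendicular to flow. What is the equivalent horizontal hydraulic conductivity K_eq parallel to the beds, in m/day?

80.8

Flow is parallel to layering, so each bed carries its own Darcy discharge and the transmissivities add.
Σ(K_i·b_i) = 66.6×3.53 + 0.153×10.0 + 226×5.90 = 1570 m²/day.
Total thickness b = 19.43 m, so K_eq = Σ(K_i·b_i)/b = 80.80 m/day.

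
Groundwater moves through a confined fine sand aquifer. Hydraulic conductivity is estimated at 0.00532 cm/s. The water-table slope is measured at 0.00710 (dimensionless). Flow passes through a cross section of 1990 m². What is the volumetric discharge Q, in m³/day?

64.9

Convert K: 0.00532 cm/s × 864 = 4.596 m/day.
Hydraulic gradient i = 0.00710.
Darcy's law: Q = K · A · i = 4.596 × 1990 × 0.007100 = 64.94 m³/day.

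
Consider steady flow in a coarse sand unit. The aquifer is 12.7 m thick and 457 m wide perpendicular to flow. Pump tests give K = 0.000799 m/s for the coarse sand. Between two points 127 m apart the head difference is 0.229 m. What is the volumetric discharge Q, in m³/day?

Convert K: 0.000799 m/s × 86400 = 69.03 m/day.
Cross-sectional area A = 457 × 12.7 = 5804 m².
Hydraulic gradient i = Δh / L = 0.229 / 127 = 0.001803.
Darcy's law: Q = K · A · i = 69.03 × 5804 × 0.001803 = 722.5 m³/day.

722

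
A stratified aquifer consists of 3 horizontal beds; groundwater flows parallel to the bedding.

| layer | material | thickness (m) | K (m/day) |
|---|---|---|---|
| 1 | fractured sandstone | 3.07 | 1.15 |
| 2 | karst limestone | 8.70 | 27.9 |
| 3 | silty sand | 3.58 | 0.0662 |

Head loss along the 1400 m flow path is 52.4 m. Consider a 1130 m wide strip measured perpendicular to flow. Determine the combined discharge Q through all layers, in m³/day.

Flow is parallel to layering, so each bed carries its own Darcy discharge and the transmissivities add.
Σ(K_i·b_i) = 1.15×3.07 + 27.9×8.70 + 0.0662×3.58 = 246.5 m²/day.
Hydraulic gradient i = Δh / L = 52.4 / 1400 = 0.03743.
Q = Σ(K_i·b_i) · W · i = 246.5 × 1130 × 0.03743 = 10425 m³/day.

10400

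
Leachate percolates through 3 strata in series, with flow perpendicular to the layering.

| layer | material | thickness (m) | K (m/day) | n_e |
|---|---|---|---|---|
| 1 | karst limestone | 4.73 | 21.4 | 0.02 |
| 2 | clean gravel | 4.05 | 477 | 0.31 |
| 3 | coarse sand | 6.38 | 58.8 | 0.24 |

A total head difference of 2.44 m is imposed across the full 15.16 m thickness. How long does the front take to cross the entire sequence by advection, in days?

With flow normal to the layers, continuity requires the same specific discharge q through every layer.
Σ(b_i/K_i) = 4.73/21.4 + 4.05/477 + 6.38/58.8 = 0.3380 d.
q = Δh / Σ(b_i/K_i) = 2.44 / 0.3380 = 7.218 m/day.
In each layer the seepage velocity is v_i = q/n_i, so the layer transit time is t_i = b_i·n_i / q:
  layer 1 (karst limestone): t_1 = 4.73 × 0.02 / 7.218 = 0.01311 d
  layer 2 (clean gravel): t_2 = 4.05 × 0.31 / 7.218 = 0.1739 d
  layer 3 (coarse sand): t_3 = 6.38 × 0.24 / 7.218 = 0.2121 d
Total t = Σ t_i = 0.3992 days.

0.399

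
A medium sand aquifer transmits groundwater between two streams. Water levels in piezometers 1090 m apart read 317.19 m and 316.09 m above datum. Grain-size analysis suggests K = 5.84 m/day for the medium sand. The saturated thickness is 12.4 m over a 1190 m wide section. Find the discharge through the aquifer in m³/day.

87.0

Cross-sectional area A = 1190 × 12.4 = 14756 m².
Hydraulic gradient i = (317.19 − 316.09) / 1090 = 1.1 / 1090 = 0.001009.
Darcy's law: Q = K · A · i = 5.840 × 14756 × 0.001009 = 86.97 m³/day.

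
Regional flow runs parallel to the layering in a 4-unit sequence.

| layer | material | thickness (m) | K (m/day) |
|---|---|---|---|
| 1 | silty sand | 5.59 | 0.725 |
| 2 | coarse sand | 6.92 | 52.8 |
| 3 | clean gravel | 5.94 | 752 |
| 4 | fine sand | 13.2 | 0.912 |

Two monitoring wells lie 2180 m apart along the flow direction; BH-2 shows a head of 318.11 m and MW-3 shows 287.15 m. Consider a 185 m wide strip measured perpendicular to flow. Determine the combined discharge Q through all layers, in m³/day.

12700

Flow is parallel to layering, so each bed carries its own Darcy discharge and the transmissivities add.
Σ(K_i·b_i) = 0.725×5.59 + 52.8×6.92 + 752×5.94 + 0.912×13.2 = 4848 m²/day.
Hydraulic gradient i = (318.11 − 287.15) / 2180 = 30.96 / 2180 = 0.01420.
Q = Σ(K_i·b_i) · W · i = 4848 × 185 × 0.01420 = 12738 m³/day.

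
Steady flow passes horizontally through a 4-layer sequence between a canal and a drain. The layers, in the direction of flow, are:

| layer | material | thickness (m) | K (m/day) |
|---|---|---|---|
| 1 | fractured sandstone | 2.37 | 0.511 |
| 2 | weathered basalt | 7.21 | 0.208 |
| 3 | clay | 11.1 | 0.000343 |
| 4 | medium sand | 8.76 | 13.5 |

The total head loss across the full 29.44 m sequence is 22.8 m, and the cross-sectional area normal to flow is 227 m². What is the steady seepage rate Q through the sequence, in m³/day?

Flow is perpendicular to layering, so the layers act in series and the equivalent K is the thickness-weighted harmonic mean.
Total thickness L = 2.37 + 7.21 + 11.1 + 8.76 = 29.44 m.
Σ(b_i/K_i) = 2.37/0.511 + 7.21/0.208 + 11.1/0.000343 + 8.76/13.5 = 32401 d.
K_eq = L / Σ(b_i/K_i) = 29.44 / 32401 = 0.0009086 m/day.
Q = K_eq · A · (Δh/L) = 0.0009086 × 227 × (22.8/29.44) = 0.1597 m³/day.

0.160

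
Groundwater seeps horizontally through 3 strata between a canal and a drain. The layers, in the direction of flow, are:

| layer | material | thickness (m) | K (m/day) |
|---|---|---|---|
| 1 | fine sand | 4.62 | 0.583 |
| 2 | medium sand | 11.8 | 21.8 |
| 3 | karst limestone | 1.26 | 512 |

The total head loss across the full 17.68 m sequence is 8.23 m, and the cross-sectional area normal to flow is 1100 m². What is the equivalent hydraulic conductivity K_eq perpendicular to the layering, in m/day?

Flow is perpendicular to layering, so the layers act in series and the equivalent K is the thickness-weighted harmonic mean.
Total thickness L = 4.62 + 11.8 + 1.26 = 17.68 m.
Σ(b_i/K_i) = 4.62/0.583 + 11.8/21.8 + 1.26/512 = 8.468 d.
K_eq = L / Σ(b_i/K_i) = 17.68 / 8.468 = 2.088 m/day.

2.09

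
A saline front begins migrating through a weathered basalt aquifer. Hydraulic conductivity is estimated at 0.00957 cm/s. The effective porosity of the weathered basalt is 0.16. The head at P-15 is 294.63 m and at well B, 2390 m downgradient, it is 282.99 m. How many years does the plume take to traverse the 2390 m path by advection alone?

Convert K: 0.00957 cm/s × 864 = 8.268 m/day.
Hydraulic gradient i = (294.63 − 282.99) / 2390 = 11.64 / 2390 = 0.004870.
Darcy flux q = K · i = 8.268 × 0.004870 = 0.04027 m/day.
Seepage velocity v = q / n_e = 0.04027 / 0.16 = 0.2517 m/day.
Travel time t = L / v = 2390 / 0.2517 = 9496 days = 26.00 years.

26.0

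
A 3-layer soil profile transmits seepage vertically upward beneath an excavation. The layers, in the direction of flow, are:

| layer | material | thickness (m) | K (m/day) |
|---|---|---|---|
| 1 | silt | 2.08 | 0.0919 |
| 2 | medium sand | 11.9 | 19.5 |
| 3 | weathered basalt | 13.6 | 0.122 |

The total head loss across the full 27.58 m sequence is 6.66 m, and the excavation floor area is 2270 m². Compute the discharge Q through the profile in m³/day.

Flow is perpendicular to layering, so the layers act in series and the equivalent K is the thickness-weighted harmonic mean.
Total thickness L = 2.08 + 11.9 + 13.6 = 27.58 m.
Σ(b_i/K_i) = 2.08/0.0919 + 11.9/19.5 + 13.6/0.122 = 134.7 d.
K_eq = L / Σ(b_i/K_i) = 27.58 / 134.7 = 0.2047 m/day.
Q = K_eq · A · (Δh/L) = 0.2047 × 2270 × (6.66/27.58) = 112.2 m³/day.

112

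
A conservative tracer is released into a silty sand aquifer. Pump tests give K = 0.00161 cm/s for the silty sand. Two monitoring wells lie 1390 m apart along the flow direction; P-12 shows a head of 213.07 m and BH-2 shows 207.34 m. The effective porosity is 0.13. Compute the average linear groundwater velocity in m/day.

0.0441

Convert K: 0.00161 cm/s × 864 = 1.391 m/day.
Hydraulic gradient i = (213.07 − 207.34) / 1390 = 5.73 / 1390 = 0.004122.
Darcy flux q = K · i = 1.391 × 0.004122 = 0.005734 m/day.
Seepage velocity v = q / n_e = 0.005734 / 0.13 = 0.04411 m/day.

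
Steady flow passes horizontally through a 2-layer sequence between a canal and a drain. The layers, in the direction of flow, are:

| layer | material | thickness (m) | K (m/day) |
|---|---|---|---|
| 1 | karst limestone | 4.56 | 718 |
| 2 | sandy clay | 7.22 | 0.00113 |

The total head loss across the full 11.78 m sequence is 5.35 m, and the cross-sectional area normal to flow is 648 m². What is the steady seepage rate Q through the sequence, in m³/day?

0.543

Flow is perpendicular to layering, so the layers act in series and the equivalent K is the thickness-weighted harmonic mean.
Total thickness L = 4.56 + 7.22 = 11.78 m.
Σ(b_i/K_i) = 4.56/718 + 7.22/0.00113 = 6389 d.
K_eq = L / Σ(b_i/K_i) = 11.78 / 6389 = 0.001844 m/day.
Q = K_eq · A · (Δh/L) = 0.001844 × 648 × (5.35/11.78) = 0.5426 m³/day.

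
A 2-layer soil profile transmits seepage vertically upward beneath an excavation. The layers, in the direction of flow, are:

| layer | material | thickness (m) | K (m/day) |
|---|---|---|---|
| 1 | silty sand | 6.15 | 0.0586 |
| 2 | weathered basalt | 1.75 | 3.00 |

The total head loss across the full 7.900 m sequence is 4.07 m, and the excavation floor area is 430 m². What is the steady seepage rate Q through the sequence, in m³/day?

Flow is perpendicular to layering, so the layers act in series and the equivalent K is the thickness-weighted harmonic mean.
Total thickness L = 6.15 + 1.75 = 7.900 m.
Σ(b_i/K_i) = 6.15/0.0586 + 1.75/3.00 = 105.5 d.
K_eq = L / Σ(b_i/K_i) = 7.900 / 105.5 = 0.07486 m/day.
Q = K_eq · A · (Δh/L) = 0.07486 × 430 × (4.07/7.900) = 16.58 m³/day.

16.6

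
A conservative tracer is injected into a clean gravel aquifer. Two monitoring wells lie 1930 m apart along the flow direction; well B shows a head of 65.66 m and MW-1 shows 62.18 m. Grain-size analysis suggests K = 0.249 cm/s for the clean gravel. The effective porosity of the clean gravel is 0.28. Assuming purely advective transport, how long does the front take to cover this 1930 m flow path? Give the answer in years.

3.81

Convert K: 0.249 cm/s × 864 = 215.1 m/day.
Hydraulic gradient i = (65.66 − 62.18) / 1930 = 3.48 / 1930 = 0.001803.
Darcy flux q = K · i = 215.1 × 0.001803 = 0.3879 m/day.
Seepage velocity v = q / n_e = 0.3879 / 0.28 = 1.385 m/day.
Travel time t = L / v = 1930 / 1.385 = 1393 days = 3.814 years.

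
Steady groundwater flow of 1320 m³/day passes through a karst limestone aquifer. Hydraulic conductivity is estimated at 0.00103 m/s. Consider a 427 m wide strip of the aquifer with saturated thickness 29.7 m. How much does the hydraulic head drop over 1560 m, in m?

Convert K: 0.00103 m/s × 86400 = 88.99 m/day.
Cross-sectional area A = 427 × 29.7 = 12682 m².
From Q = K·A·i, i = Q / (K·A) = 1320 / (88.99 × 12682) = 0.001170.
Head loss Δh = i · L = 0.001170 × 1560 = 1.825 m.

1.82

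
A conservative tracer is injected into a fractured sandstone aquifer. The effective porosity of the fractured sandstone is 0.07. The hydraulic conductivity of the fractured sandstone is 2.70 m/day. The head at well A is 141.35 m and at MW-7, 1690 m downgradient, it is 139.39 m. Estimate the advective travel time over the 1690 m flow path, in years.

103

Hydraulic gradient i = (141.35 − 139.39) / 1690 = 1.96 / 1690 = 0.001160.
Darcy flux q = K · i = 2.700 × 0.001160 = 0.003131 m/day.
Seepage velocity v = q / n_e = 0.003131 / 0.07 = 0.04473 m/day.
Travel time t = L / v = 1690 / 0.04473 = 37779 days = 103.4 years.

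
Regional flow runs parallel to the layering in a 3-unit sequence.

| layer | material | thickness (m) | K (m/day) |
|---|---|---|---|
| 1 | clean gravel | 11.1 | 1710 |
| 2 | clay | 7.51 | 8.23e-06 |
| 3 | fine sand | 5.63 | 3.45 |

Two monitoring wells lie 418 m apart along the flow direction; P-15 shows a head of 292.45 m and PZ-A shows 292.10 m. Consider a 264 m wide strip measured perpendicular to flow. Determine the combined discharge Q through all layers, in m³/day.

Flow is parallel to layering, so each bed carries its own Darcy discharge and the transmissivities add.
Σ(K_i·b_i) = 1710×11.1 + 8.23e-06×7.51 + 3.45×5.63 = 19000 m²/day.
Hydraulic gradient i = (292.45 − 292.10) / 418 = 0.35 / 418 = 0.0008373.
Q = Σ(K_i·b_i) · W · i = 19000 × 264 × 0.0008373 = 4200 m³/day.

4200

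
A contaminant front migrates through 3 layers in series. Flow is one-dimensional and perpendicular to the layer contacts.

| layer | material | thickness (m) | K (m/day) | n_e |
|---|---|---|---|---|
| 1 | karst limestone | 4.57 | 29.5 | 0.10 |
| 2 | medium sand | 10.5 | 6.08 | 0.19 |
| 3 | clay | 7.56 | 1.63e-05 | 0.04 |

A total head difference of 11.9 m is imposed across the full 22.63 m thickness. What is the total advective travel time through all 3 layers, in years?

294

With flow normal to the layers, continuity requires the same specific discharge q through every layer.
Σ(b_i/K_i) = 4.57/29.5 + 10.5/6.08 + 7.56/1.63e-05 = 4.638e+05 d.
q = Δh / Σ(b_i/K_i) = 11.9 / 4.638e+05 = 2.566e-05 m/day.
In each layer the seepage velocity is v_i = q/n_i, so the layer transit time is t_i = b_i·n_i / q:
  layer 1 (karst limestone): t_1 = 4.57 × 0.10 / 2.566e-05 = 17812 d
  layer 2 (medium sand): t_2 = 10.5 × 0.19 / 2.566e-05 = 77756 d
  layer 3 (clay): t_3 = 7.56 × 0.04 / 2.566e-05 = 11786 d
Total t = Σ t_i = 1.074e+05 days = 293.9 years.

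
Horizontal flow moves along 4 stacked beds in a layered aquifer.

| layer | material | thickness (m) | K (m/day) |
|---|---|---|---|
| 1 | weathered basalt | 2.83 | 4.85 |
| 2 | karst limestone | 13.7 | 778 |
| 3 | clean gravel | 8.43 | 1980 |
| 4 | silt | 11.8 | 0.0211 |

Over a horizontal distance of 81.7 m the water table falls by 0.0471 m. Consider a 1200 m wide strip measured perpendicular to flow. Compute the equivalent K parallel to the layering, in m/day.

744

Flow is parallel to layering, so each bed carries its own Darcy discharge and the transmissivities add.
Σ(K_i·b_i) = 4.85×2.83 + 778×13.7 + 1980×8.43 + 0.0211×11.8 = 27364 m²/day.
Total thickness b = 36.76 m, so K_eq = Σ(K_i·b_i)/b = 744.4 m/day.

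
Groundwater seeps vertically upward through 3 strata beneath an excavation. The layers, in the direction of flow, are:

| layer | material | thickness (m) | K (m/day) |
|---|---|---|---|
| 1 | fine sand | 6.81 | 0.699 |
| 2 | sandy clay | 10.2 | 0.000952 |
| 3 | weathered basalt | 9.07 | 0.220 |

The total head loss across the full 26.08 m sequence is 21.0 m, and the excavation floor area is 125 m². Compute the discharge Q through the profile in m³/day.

Flow is perpendicular to layering, so the layers act in series and the equivalent K is the thickness-weighted harmonic mean.
Total thickness L = 6.81 + 10.2 + 9.07 = 26.08 m.
Σ(b_i/K_i) = 6.81/0.699 + 10.2/0.000952 + 9.07/0.220 = 10765 d.
K_eq = L / Σ(b_i/K_i) = 26.08 / 10765 = 0.002423 m/day.
Q = K_eq · A · (Δh/L) = 0.002423 × 125 × (21.0/26.08) = 0.2438 m³/day.

0.244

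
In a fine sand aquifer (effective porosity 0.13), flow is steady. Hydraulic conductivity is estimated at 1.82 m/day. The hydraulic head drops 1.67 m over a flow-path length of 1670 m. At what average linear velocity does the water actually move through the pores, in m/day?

0.0140

Hydraulic gradient i = Δh / L = 1.67 / 1670 = 0.001000.
Darcy flux q = K · i = 1.820 × 0.001000 = 0.001820 m/day.
Seepage velocity v = q / n_e = 0.001820 / 0.13 = 0.01400 m/day.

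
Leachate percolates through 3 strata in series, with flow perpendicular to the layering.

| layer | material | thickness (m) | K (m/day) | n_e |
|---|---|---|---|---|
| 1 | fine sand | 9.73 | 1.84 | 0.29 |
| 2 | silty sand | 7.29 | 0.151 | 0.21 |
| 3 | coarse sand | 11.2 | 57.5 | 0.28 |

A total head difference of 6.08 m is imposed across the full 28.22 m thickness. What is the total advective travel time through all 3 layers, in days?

66.2

With flow normal to the layers, continuity requires the same specific discharge q through every layer.
Σ(b_i/K_i) = 9.73/1.84 + 7.29/0.151 + 11.2/57.5 = 53.76 d.
q = Δh / Σ(b_i/K_i) = 6.08 / 53.76 = 0.1131 m/day.
In each layer the seepage velocity is v_i = q/n_i, so the layer transit time is t_i = b_i·n_i / q:
  layer 1 (fine sand): t_1 = 9.73 × 0.29 / 0.1131 = 24.95 d
  layer 2 (silty sand): t_2 = 7.29 × 0.21 / 0.1131 = 13.54 d
  layer 3 (coarse sand): t_3 = 11.2 × 0.28 / 0.1131 = 27.73 d
Total t = Σ t_i = 66.22 days.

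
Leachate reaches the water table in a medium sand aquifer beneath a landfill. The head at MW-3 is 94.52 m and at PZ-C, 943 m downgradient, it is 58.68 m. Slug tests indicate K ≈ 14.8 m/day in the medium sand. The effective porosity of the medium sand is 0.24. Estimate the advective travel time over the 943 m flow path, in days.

Hydraulic gradient i = (94.52 − 58.68) / 943 = 35.84 / 943 = 0.03801.
Darcy flux q = K · i = 14.80 × 0.03801 = 0.5625 m/day.
Seepage velocity v = q / n_e = 0.5625 / 0.24 = 2.344 m/day.
Travel time t = L / v = 943 / 2.344 = 402.4 days.

402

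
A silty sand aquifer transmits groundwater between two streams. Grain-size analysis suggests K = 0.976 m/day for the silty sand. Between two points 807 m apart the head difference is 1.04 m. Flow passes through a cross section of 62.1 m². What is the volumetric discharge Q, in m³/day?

Hydraulic gradient i = Δh / L = 1.04 / 807 = 0.001289.
Darcy's law: Q = K · A · i = 0.9760 × 62.10 × 0.001289 = 0.07811 m³/day.

0.0781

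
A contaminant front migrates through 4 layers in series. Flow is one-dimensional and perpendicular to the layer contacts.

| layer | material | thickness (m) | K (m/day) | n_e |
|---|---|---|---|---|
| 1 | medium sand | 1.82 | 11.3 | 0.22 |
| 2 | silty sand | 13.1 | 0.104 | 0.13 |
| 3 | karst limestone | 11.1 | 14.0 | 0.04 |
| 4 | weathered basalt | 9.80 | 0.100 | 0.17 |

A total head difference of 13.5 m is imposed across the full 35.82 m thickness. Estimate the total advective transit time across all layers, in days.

70.2

With flow normal to the layers, continuity requires the same specific discharge q through every layer.
Σ(b_i/K_i) = 1.82/11.3 + 13.1/0.104 + 11.1/14.0 + 9.80/0.100 = 224.9 d.
q = Δh / Σ(b_i/K_i) = 13.5 / 224.9 = 0.06002 m/day.
In each layer the seepage velocity is v_i = q/n_i, so the layer transit time is t_i = b_i·n_i / q:
  layer 1 (medium sand): t_1 = 1.82 × 0.22 / 0.06002 = 6.671 d
  layer 2 (silty sand): t_2 = 13.1 × 0.13 / 0.06002 = 28.37 d
  layer 3 (karst limestone): t_3 = 11.1 × 0.04 / 0.06002 = 7.397 d
  layer 4 (weathered basalt): t_4 = 9.80 × 0.17 / 0.06002 = 27.76 d
Total t = Σ t_i = 70.20 days.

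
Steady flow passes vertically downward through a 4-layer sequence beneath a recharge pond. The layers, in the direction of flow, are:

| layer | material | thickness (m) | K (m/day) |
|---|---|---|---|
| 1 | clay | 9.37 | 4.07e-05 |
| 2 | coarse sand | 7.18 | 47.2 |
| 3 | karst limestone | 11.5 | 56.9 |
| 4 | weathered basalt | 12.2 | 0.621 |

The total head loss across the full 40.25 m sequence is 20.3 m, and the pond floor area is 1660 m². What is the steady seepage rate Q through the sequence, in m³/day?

Flow is perpendicular to layering, so the layers act in series and the equivalent K is the thickness-weighted harmonic mean.
Total thickness L = 9.37 + 7.18 + 11.5 + 12.2 = 40.25 m.
Σ(b_i/K_i) = 9.37/4.07e-05 + 7.18/47.2 + 11.5/56.9 + 12.2/0.621 = 2.302e+05 d.
K_eq = L / Σ(b_i/K_i) = 40.25 / 2.302e+05 = 0.0001748 m/day.
Q = K_eq · A · (Δh/L) = 0.0001748 × 1660 × (20.3/40.25) = 0.1464 m³/day.

0.146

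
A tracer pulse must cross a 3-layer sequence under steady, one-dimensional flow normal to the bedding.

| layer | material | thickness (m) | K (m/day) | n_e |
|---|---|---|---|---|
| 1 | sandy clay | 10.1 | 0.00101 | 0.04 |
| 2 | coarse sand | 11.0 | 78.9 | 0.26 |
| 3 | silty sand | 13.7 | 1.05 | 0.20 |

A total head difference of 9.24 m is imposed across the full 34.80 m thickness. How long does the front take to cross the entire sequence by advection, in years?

17.8

With flow normal to the layers, continuity requires the same specific discharge q through every layer.
Σ(b_i/K_i) = 10.1/0.00101 + 11.0/78.9 + 13.7/1.05 = 10013 d.
q = Δh / Σ(b_i/K_i) = 9.24 / 10013 = 0.0009228 m/day.
In each layer the seepage velocity is v_i = q/n_i, so the layer transit time is t_i = b_i·n_i / q:
  layer 1 (sandy clay): t_1 = 10.1 × 0.04 / 0.0009228 = 437.8 d
  layer 2 (coarse sand): t_2 = 11.0 × 0.26 / 0.0009228 = 3099 d
  layer 3 (silty sand): t_3 = 13.7 × 0.20 / 0.0009228 = 2969 d
Total t = Σ t_i = 6506 days = 17.81 years.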